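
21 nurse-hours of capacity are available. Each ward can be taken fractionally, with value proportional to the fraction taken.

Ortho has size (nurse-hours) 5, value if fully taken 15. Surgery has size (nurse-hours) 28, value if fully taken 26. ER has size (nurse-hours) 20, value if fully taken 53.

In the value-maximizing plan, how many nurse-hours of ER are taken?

Best value per unit of size first: Ortho 15/5≈3, ER 53/20≈2.65, Surgery 26/28≈0.929.
All 5 nurse-hours of Ortho fit (value 15) — 16 remain.
16 nurse-hours left: a 16/20 share of ER gives 53×16/20 = 42.4.

16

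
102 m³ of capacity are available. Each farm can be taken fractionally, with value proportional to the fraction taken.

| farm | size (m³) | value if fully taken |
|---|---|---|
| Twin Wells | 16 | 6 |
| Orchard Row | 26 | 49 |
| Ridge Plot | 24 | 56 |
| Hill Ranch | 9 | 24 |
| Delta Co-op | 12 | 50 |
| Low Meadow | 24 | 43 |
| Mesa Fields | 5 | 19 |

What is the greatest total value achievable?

241.75

Rank by value-to-size ratio: Delta Co-op 50/12≈4.17, Mesa Fields 19/5≈3.8, Hill Ranch 24/9≈2.67, Ridge Plot 56/24≈2.33, Orchard Row 49/26≈1.88, Low Meadow 43/24≈1.79, Twin Wells 6/16≈0.375.
Take all of Delta Co-op (12 m³, value 50) — 90 m³ left.
Mesa Fields: take in full, 5 m³ for value 19 — 85 left.
All 9 m³ of Hill Ranch fit (value 24) — 76 remain.
Ridge Plot: take in full, 24 m³ for value 56 — 52 left.
Orchard Row: take in full, 26 m³ for value 49 — 26 left.
Low Meadow: take in full, 24 m³ for value 43 — 2 left.
Fill the last 2 m³ with part of Twin Wells: 2/16 of it earns 0.75.
Total value = 241.75.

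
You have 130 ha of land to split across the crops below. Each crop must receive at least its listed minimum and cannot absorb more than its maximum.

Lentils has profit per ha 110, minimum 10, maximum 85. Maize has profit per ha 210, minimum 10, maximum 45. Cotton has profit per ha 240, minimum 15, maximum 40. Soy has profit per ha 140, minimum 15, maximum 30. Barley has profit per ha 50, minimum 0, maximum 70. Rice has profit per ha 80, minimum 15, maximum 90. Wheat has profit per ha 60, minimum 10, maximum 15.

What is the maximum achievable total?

23000

Meeting every minimum uses 10+10+15+15+0+15+10 = 75 ha, leaving 55.
Order the crops by profit per ha: Cotton 240 > Maize 210 > Soy 140 > Lentils 110 > Rice 80 > Wheat 60 > Barley 50.
Give Cotton 25 more to hit its cap of 40 ; 30 left.
Maize: +30 (room for 35) → 40. Pool exhausted.
Total = 110×10 + 210×40 + 240×40 + 140×15 + 80×15 + 60×10 = 23000.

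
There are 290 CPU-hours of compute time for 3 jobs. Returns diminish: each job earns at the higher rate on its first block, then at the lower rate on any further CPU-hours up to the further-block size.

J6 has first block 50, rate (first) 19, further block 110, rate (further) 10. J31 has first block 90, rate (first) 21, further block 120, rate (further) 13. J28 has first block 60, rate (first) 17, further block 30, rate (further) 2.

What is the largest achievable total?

5030

Rank every tier by rate: J31/first 21 > J6/first 19 > J28/first 17 > J31/second 13 > J6/second 10 > J28/second 2.
Fill J31 first block (90 at 21) — 200 left.
J6 first at 19: fill all 50 — 150 left.
J28/first (17): +60 — 90 left.
J31 second at 13: only 90 left, fill 90.
Total = 21×90 + 19×50 + 17×60 + 13×90 = 5030.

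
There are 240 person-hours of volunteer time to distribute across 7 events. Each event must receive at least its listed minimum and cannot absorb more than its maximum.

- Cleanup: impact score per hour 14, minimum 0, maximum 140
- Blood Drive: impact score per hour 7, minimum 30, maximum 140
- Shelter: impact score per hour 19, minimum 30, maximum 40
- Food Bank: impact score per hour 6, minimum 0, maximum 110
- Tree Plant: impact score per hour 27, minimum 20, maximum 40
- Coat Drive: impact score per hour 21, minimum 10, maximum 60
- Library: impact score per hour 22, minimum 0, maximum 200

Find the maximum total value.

Meeting every minimum uses 0+30+30+0+20+10+0 = 90 person-hours, leaving 150.
Highest impact score per hour first: Tree Plant 27 > Library 22 > Coat Drive 21 > Shelter 19 > Cleanup 14 > Blood Drive 7 > Food Bank 6.
Give Tree Plant 20 more to hit its cap of 40 → 130 left.
Library: +130 (room for 200) → 130. Pool exhausted.
Total = 7×30 + 19×30 + 27×40 + 21×10 + 22×130 = 4930.

4930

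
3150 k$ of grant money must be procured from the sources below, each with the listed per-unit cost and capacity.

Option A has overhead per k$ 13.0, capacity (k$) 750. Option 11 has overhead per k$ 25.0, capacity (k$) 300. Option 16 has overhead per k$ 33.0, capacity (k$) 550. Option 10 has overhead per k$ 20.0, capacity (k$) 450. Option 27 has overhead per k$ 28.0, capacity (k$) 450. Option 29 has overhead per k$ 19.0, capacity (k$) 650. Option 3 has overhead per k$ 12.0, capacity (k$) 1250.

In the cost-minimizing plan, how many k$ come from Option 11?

50

Use sources in increasing cost order.
Take 1250 from Option 3 at 12.0 — need 1900 more.
Take 750 from Option A at 13.0 — need 1150 more.
Option 29 at 19.0: take all 650 k$ — 500 still needed.
Option 10 (20.0): use full 450 — 50 k$ to go.
Take 50 from Option 11 at 25.0 to finish.
Option 27, Option 16: unused.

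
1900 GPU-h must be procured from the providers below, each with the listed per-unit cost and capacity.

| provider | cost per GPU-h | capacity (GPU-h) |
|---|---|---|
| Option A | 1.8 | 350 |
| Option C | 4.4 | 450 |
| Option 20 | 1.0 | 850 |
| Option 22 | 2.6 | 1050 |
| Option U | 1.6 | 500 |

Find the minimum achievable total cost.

Use providers in increasing cost order.
Option 20 at 1.0: take all 850 GPU-h — 1050 still needed.
Take 500 from Option U at 1.6 — need 550 more.
Option A (1.8): use full 350 — 200 GPU-h to go.
Option 22 at 2.6: take 200 of its 1050 — requirement met.
Option C: unused.
Cost = 850×1.0 + 500×1.6 + 350×1.8 + 200×2.6 = 2800.

2800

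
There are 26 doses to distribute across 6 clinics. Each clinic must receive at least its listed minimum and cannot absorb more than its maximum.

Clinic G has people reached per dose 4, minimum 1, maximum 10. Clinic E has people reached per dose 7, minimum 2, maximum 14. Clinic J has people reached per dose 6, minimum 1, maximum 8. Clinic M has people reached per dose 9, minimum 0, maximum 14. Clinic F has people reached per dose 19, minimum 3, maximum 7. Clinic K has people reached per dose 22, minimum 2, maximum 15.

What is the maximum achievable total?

487

Meeting every minimum uses 1+2+1+0+3+2 = 9 doses, leaving 17.
Rank by people reached per dose: Clinic K 22 > Clinic F 19 > Clinic M 9 > Clinic E 7 > Clinic J 6 > Clinic G 4.
Clinic K: +13 to 15 (cap) ; 4 left.
Clinic F: +4 to 7 (cap) ; 0 left.
Total = 4×1 + 7×2 + 6×1 + 19×7 + 22×15 = 487.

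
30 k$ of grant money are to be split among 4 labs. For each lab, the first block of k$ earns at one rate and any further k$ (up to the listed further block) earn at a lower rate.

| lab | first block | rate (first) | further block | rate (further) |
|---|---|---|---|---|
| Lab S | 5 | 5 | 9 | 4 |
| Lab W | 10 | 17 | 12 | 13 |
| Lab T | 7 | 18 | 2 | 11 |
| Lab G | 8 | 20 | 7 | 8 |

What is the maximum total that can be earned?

Treat each block as its own option and order by rate: Lab G/T1 20 > Lab T/T1 18 > Lab W/T1 17 > Lab W/T2 13 > Lab T/T2 11 > Lab G/T2 8 > Lab S/T1 5 > Lab S/T2 4.
Lab G T1 at 20: fill all 8 → 22 left.
Fill Lab T T1 block (7 at 18) → 15 left.
Fill Lab W T1 block (10 at 17) → 5 left.
Lab W/T2: +5 of 12 at 13; pool empty.
Total = 20×8 + 18×7 + 17×10 + 13×5 = 521.

521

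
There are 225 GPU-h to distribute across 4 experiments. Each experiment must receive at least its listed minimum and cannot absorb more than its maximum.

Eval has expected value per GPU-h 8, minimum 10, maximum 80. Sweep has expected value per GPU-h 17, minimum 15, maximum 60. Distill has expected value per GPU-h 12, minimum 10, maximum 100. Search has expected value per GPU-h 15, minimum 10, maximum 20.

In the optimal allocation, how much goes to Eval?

Meeting every minimum uses 10+15+10+10 = 45 GPU-h, leaving 180.
Order the experiments by expected value per GPU-h: Sweep 17 > Search 15 > Distill 12 > Eval 8.
Give Sweep 45 more to hit its cap of 60 → 135 left.
Give Search 10 more to hit its cap of 20 → 125 left.
Distill takes 90 more to reach its cap of 100 → 35 left.
Eval has room for 70 more but only 35 remain, so it gets 45.

45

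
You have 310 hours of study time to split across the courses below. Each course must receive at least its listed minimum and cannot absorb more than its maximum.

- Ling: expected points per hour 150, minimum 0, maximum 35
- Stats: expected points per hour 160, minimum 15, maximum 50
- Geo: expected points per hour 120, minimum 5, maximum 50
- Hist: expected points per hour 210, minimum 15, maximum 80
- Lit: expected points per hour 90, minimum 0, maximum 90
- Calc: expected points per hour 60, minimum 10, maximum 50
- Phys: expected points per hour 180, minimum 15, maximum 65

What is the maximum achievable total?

50150

Meeting every minimum uses 0+15+5+15+0+10+15 = 60 hours, leaving 250.
Highest expected points per hour first: Hist 210 > Phys 180 > Stats 160 > Ling 150 > Geo 120 > Lit 90 > Calc 60.
Hist: +65 to 80 (cap) → 185 left.
Phys takes 50 more to reach its cap of 65 → 135 left.
Stats: +35 to 50 (cap) → 100 left.
Ling: +35 to 35 (cap) → 65 left.
Give Geo 45 more to hit its cap of 50 → 20 left.
Only 20 left; Lit takes them to reach 20.
Total = 150×35 + 160×50 + 120×50 + 210×80 + 90×20 + 60×10 + 180×65 = 50150.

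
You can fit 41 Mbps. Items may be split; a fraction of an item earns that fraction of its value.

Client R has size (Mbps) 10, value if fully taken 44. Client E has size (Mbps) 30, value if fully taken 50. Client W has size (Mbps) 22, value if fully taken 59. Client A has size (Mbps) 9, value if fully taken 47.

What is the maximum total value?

150

Best value per unit of size first: Client A 47/9≈5.22, Client R 44/10≈4.4, Client W 59/22≈2.68, Client E 50/30≈1.67.
Client A: take in full, 9 Mbps for value 47 → 32 left.
Client R: take in full, 10 Mbps for value 44 → 22 left.
All 22 Mbps of Client W fit (value 59) → 0 remain.
Total value = 150.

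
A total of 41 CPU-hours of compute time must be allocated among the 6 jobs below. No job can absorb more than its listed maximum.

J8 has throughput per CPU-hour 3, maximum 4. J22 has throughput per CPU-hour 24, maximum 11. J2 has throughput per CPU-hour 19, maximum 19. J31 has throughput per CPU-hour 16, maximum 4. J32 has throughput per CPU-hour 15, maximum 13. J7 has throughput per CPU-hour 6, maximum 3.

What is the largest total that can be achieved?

Highest throughput per CPU-hour first: J22 24 > J2 19 > J31 16 > J32 15 > J7 6 > J8 3.
J22 takes 11 to reach its cap of 11 ; 30 left.
J2: +19 to 19 (cap) ; 11 left.
Give J31 4 to hit its cap of 4 ; 7 left.
J32 has room for 13 but only 7 remain, so it gets 7.
Total = 24×11 + 19×19 + 16×4 + 15×7 = 794.

794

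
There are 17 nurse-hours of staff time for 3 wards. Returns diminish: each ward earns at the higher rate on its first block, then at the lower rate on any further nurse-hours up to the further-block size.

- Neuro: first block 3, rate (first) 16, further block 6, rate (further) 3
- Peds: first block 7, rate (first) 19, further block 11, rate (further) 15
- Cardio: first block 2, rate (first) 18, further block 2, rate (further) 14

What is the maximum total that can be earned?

Rank every tier by rate: Peds/T1 19 > Cardio/T1 18 > Neuro/T1 16 > Peds/T2 15 > Cardio/T2 14 > Neuro/T2 3.
Fill Peds T1 block (7 at 19) ; 10 left.
Fill Cardio T1 block (2 at 18) ; 8 left.
Neuro/T1 (16): +3 ; 5 left.
Peds T2 at 15: only 5 left, fill 5.
Total = 19×7 + 18×2 + 16×3 + 15×5 = 292.

292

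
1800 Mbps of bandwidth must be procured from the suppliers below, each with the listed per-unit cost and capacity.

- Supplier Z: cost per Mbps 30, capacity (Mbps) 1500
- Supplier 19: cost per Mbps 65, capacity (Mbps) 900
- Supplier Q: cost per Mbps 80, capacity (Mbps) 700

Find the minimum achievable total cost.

64500

Fill from the cheapest supplier first.
Supplier Z (30): use full 1500 — 300 Mbps to go.
Supplier 19 at 65: take 300 of its 900 — requirement met.
Supplier Q: unused.
Cost = 1500×30 + 300×65 = 64500.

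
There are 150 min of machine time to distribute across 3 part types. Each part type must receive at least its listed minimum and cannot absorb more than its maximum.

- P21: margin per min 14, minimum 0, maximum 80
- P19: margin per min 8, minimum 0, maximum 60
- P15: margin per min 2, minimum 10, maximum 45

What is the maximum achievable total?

1620

Meeting every minimum uses 0+0+10 = 10 min, leaving 140.
Rank by margin per min: P21 14 > P19 8 > P15 2.
P21 takes 80 more to reach its cap of 80 → 60 left.
P19 takes 60 more to reach its cap of 60 → 0 left.
Total = 14×80 + 8×60 + 2×10 = 1620.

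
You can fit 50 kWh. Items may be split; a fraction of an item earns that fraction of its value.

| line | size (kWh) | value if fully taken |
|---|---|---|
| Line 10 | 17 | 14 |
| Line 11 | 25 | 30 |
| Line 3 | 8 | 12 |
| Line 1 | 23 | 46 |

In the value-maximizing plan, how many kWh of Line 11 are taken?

19

Rank by value-to-size ratio: Line 1 46/23≈2, Line 3 12/8≈1.5, Line 11 30/25≈1.2, Line 10 14/17≈0.824.
Take all of Line 1 (23 kWh, value 46) ; 27 kWh left.
Take all of Line 3 (8 kWh, value 12) ; 19 kWh left.
19 kWh left: a 19/25 share of Line 11 gives 30×19/25 = 22.8.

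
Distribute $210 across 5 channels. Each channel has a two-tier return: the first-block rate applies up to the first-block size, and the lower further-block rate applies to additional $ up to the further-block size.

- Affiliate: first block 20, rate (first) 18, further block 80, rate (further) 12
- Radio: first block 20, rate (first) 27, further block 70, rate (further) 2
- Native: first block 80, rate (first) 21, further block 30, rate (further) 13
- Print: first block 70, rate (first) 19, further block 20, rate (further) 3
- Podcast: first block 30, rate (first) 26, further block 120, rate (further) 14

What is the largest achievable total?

4510

Order all 10 blocks by rate: Radio/first 27 > Podcast/first 26 > Native/first 21 > Print/first 19 > Affiliate/first 18 > Podcast/second 14 > Native/second 13 > Affiliate/second 12 > Print/second 3 > Radio/second 2.
Fill Radio first block (20 at 27) → 190 left.
Podcast first at 26: fill all 30 → 160 left.
Native/first (21): +80 → 80 left.
Fill Print first block (70 at 19) → 10 left.
Affiliate first at 18: only 10 left, fill 10.
Total = 27×20 + 26×30 + 21×80 + 19×70 + 18×10 = 4510.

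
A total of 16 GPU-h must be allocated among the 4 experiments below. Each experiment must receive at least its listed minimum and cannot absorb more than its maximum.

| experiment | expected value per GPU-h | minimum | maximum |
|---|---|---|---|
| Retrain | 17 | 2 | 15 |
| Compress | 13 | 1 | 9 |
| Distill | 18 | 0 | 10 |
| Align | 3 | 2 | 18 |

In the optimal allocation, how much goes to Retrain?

3

Meeting every minimum uses 2+1+0+2 = 5 GPU-h, leaving 11.
Rank by expected value per GPU-h: Distill 18 > Retrain 17 > Compress 13 > Align 3.
Distill takes 10 more to reach its cap of 10 → 1 left.
Retrain has room for 13 more but only 1 remain, so it gets 3.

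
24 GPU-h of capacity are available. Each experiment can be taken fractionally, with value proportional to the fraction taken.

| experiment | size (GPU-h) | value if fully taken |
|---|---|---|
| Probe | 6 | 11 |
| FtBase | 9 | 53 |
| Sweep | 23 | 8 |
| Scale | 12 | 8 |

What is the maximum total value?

70

Sort by value density: FtBase 53/9≈5.89, Probe 11/6≈1.83, Scale 8/12≈0.667, Sweep 8/23≈0.348.
All 9 GPU-h of FtBase fit (value 53) → 15 remain.
All 6 GPU-h of Probe fit (value 11) → 9 remain.
Fill the last 9 GPU-h with part of Scale: 9/12 of it earns 6.
Total value = 70.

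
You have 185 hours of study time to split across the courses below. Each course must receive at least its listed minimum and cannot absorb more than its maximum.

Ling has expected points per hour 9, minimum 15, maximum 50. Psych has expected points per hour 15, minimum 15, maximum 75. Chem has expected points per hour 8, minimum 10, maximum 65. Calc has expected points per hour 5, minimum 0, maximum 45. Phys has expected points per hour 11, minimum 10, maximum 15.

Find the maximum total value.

Meeting every minimum uses 15+15+10+0+10 = 50 hours, leaving 135.
Order the courses by expected points per hour: Psych 15 > Phys 11 > Ling 9 > Chem 8 > Calc 5.
Psych: +60 to 75 (cap) ; 75 left.
Give Phys 5 more to hit its cap of 15 ; 70 left.
Give Ling 35 more to hit its cap of 50 ; 35 left.
Only 35 left; Chem takes them to reach 45.
Total = 9×50 + 15×75 + 8×45 + 11×15 = 2100.

2100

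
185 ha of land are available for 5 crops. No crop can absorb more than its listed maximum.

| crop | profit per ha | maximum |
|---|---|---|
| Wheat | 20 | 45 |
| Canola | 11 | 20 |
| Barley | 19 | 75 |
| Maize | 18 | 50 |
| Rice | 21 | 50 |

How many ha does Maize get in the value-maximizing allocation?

Highest profit per ha first: Rice 21 > Wheat 20 > Barley 19 > Maize 18 > Canola 11.
Rice: +50 to 50 (cap) — 135 left.
Wheat takes 45 to reach its cap of 45 — 90 left.
Give Barley 75 to hit its cap of 75 — 15 left.
Maize has room for 50 but only 15 remain, so it gets 15.

15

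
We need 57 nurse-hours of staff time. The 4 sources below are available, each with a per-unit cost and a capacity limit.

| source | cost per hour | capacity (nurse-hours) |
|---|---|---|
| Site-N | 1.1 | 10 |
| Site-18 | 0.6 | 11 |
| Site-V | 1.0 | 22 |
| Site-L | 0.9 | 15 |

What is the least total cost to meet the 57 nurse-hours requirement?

52

Use sources in increasing cost order.
Site-18 (0.6): use full 11 ; 46 nurse-hours to go.
Site-L (0.9): use full 15 ; 31 nurse-hours to go.
Take 22 from Site-V at 1.0 ; need 9 more.
Site-N (1.1): take the remaining 9 ; done.
Cost = 11×0.6 + 15×0.9 + 22×1.0 + 9×1.1 = 52.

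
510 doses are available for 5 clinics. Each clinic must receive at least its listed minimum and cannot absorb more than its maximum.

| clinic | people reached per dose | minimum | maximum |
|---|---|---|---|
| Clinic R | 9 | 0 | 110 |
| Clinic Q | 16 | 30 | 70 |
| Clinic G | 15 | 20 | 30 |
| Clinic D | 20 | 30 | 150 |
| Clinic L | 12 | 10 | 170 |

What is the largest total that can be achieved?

7420

Meeting every minimum uses 0+30+20+30+10 = 90 doses, leaving 420.
Order the clinics by people reached per dose: Clinic D 20 > Clinic Q 16 > Clinic G 15 > Clinic L 12 > Clinic R 9.
Clinic D: +120 to 150 (cap) — 300 left.
Clinic Q takes 40 more to reach its cap of 70 — 260 left.
Clinic G takes 10 more to reach its cap of 30 — 250 left.
Clinic L: +160 to 170 (cap) — 90 left.
Only 90 left; Clinic R takes them to reach 90.
Total = 9×90 + 16×70 + 15×30 + 20×150 + 12×170 = 7420.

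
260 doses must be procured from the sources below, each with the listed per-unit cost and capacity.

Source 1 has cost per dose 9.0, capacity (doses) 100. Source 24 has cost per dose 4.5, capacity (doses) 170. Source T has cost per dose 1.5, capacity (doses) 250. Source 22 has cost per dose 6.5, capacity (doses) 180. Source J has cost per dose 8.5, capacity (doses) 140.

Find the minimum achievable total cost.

Cheapest first:
Source T at 1.5: take all 250 doses ; 10 still needed.
Take 10 from Source 24 at 4.5 to finish.
Source 22, Source J, Source 1: unused.
Cost = 250×1.5 + 10×4.5 = 420.

420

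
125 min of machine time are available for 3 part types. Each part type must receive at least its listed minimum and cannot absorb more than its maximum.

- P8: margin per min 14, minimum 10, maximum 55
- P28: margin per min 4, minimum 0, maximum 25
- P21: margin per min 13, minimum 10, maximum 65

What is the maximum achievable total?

1635

Meeting every minimum uses 10+0+10 = 20 min, leaving 105.
Highest margin per min first: P8 14 > P21 13 > P28 4.
Give P8 45 more to hit its cap of 55 ; 60 left.
P21: +55 to 65 (cap) ; 5 left.
P28: +5 (room for 25) → 5. Pool exhausted.
Total = 14×55 + 4×5 + 13×65 = 1635.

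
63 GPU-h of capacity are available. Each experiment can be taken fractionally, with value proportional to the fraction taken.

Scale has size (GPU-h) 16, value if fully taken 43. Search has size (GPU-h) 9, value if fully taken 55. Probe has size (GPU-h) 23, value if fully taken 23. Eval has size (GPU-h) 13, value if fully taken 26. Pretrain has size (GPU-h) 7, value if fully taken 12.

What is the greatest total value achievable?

154

Best value per unit of size first: Search 55/9≈6.11, Scale 43/16≈2.69, Eval 26/13≈2, Pretrain 12/7≈1.71, Probe 23/23≈1.
Take all of Search (9 GPU-h, value 55) ; 54 GPU-h left.
Take all of Scale (16 GPU-h, value 43) ; 38 GPU-h left.
Eval: take in full, 13 GPU-h for value 26 ; 25 left.
Pretrain: take in full, 7 GPU-h for value 12 ; 18 left.
Only 18 GPU-h remain; take 18/23 of Probe for value 23×18/23 = 18.
Total value = 154.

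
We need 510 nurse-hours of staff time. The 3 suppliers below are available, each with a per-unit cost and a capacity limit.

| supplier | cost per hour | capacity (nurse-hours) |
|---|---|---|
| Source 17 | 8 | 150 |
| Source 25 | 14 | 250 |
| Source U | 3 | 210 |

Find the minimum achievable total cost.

3930

Fill from the cheapest supplier first.
Source U at 3: take all 210 nurse-hours → 300 still needed.
Take 150 from Source 17 at 8 → need 150 more.
Source 25 (14): take the remaining 150 → done.
Cost = 210×3 + 150×8 + 150×14 = 3930.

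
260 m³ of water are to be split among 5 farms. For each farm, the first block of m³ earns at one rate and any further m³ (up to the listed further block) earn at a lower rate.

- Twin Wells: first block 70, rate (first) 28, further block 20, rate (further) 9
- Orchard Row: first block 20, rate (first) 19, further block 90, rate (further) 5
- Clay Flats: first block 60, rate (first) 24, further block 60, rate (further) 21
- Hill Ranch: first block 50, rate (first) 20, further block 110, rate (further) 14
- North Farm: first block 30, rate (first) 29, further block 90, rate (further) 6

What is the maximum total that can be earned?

Treat each block as its own option and order by rate: North Farm/T1 29 > Twin Wells/T1 28 > Clay Flats/T1 24 > Clay Flats/T2 21 > Hill Ranch/T1 20 > Orchard Row/T1 19 > Hill Ranch/T2 14 > Twin Wells/T2 9 > North Farm/T2 6 > Orchard Row/T2 5.
North Farm/T1 (29): +30 ; 230 left.
Twin Wells/T1 (28): +70 ; 160 left.
Clay Flats T1 at 24: fill all 60 ; 100 left.
Fill Clay Flats T2 block (60 at 21) ; 40 left.
Hill Ranch/T1: +40 of 50 at 20; pool empty.
Total = 29×30 + 28×70 + 24×60 + 21×60 + 20×40 = 6330.

6330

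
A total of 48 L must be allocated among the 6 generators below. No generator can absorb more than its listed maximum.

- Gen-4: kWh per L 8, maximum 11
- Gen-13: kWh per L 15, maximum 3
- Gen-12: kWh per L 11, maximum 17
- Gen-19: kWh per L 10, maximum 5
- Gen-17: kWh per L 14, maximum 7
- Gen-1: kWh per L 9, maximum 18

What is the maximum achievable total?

Order the generators by kWh per L: Gen-13 15 > Gen-17 14 > Gen-12 11 > Gen-19 10 > Gen-1 9 > Gen-4 8.
Gen-13: +3 to 3 (cap) ; 45 left.
Gen-17 takes 7 to reach its cap of 7 ; 38 left.
Give Gen-12 17 to hit its cap of 17 ; 21 left.
Gen-19: +5 to 5 (cap) ; 16 left.
Only 16 left; Gen-1 takes them to reach 16.
Total = 15×3 + 11×17 + 10×5 + 14×7 + 9×16 = 524.

524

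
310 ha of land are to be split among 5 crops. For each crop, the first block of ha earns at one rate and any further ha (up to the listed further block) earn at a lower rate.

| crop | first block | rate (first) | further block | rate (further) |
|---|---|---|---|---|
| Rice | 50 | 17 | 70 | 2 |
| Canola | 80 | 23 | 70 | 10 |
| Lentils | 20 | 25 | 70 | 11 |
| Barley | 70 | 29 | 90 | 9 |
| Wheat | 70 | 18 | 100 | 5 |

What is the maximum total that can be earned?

Order all 10 blocks by rate: Barley/first 29 > Lentils/first 25 > Canola/first 23 > Wheat/first 18 > Rice/first 17 > Lentils/second 11 > Canola/second 10 > Barley/second 9 > Wheat/second 5 > Rice/second 2.
Fill Barley first block (70 at 29) ; 240 left.
Lentils/first (25): +20 ; 220 left.
Fill Canola first block (80 at 23) ; 140 left.
Wheat/first (18): +70 ; 70 left.
Rice first at 17: fill all 50 ; 20 left.
Lentils/second: +20 of 70 at 11; pool empty.
Total = 29×70 + 25×20 + 23×80 + 18×70 + 17×50 + 11×20 = 6700.

6700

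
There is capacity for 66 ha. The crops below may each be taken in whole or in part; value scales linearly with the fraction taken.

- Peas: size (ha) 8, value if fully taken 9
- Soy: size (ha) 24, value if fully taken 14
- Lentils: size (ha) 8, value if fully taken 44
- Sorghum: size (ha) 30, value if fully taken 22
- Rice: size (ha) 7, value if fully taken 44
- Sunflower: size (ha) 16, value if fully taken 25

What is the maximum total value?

Sort by value density: Rice 44/7≈6.29, Lentils 44/8≈5.5, Sunflower 25/16≈1.56, Peas 9/8≈1.12, Sorghum 22/30≈0.733, Soy 14/24≈0.583.
Take all of Rice (7 ha, value 44) → 59 ha left.
Lentils: take in full, 8 ha for value 44 → 51 left.
Take all of Sunflower (16 ha, value 25) → 35 ha left.
Take all of Peas (8 ha, value 9) → 27 ha left.
27 ha left: a 27/30 share of Sorghum gives 22×27/30 = 19.8.
Total value = 141.8.

141.8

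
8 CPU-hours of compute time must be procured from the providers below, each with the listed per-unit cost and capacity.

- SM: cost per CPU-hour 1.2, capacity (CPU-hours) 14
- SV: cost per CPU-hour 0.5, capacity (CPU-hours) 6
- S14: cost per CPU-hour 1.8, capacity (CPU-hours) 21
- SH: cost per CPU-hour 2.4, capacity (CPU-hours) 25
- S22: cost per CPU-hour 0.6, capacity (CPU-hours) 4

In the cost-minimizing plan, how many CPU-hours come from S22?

Fill from the cheapest provider first.
Take 6 from SV at 0.5 → need 2 more.
S22 at 0.6: take 2 of its 4 → requirement met.
SM, S14, SH: unused.

2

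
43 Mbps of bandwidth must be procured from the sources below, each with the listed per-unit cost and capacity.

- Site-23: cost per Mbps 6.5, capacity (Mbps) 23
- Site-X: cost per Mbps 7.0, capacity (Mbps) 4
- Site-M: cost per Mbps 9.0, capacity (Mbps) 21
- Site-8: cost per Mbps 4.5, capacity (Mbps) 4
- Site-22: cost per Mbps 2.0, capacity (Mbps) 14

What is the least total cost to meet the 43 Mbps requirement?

Cheapest first:
Site-22 at 2.0: take all 14 Mbps ; 29 still needed.
Site-8 at 4.5: take all 4 Mbps ; 25 still needed.
Site-23 (6.5): use full 23 ; 2 Mbps to go.
Take 2 from Site-X at 7.0 to finish.
Site-M: unused.
Cost = 14×2.0 + 4×4.5 + 23×6.5 + 2×7.0 = 209.5.

209.5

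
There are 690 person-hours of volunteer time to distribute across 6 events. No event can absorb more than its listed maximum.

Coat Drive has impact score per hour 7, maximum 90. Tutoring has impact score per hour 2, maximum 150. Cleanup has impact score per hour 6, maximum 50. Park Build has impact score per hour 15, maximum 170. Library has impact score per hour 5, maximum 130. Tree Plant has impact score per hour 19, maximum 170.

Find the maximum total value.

Rank by impact score per hour: Tree Plant 19 > Park Build 15 > Coat Drive 7 > Cleanup 6 > Library 5 > Tutoring 2.
Tree Plant: +170 to 170 (cap) → 520 left.
Park Build takes 170 to reach its cap of 170 → 350 left.
Coat Drive takes 90 to reach its cap of 90 → 260 left.
Give Cleanup 50 to hit its cap of 50 → 210 left.
Library takes 130 to reach its cap of 130 → 80 left.
Only 80 left; Tutoring takes them to reach 80.
Total = 7×90 + 2×80 + 6×50 + 15×170 + 5×130 + 19×170 = 7520.

7520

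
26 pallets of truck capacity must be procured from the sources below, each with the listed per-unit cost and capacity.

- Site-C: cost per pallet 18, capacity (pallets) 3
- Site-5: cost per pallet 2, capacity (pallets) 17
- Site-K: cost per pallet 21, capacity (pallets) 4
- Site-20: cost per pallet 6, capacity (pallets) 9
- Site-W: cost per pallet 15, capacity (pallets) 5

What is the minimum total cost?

88

Fill from the cheapest source first.
Site-5 (2): use full 17 ; 9 pallets to go.
Take 9 from Site-20 at 6 ; need 0 more.
Site-W, Site-C, Site-K: unused.
Cost = 17×2 + 9×6 = 88.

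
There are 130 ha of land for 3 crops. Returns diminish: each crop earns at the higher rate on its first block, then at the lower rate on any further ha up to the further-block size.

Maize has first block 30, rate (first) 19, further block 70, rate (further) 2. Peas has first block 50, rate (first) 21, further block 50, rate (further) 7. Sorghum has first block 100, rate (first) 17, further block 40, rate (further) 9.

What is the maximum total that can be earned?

Rank every tier by rate: Peas/T1 21 > Maize/T1 19 > Sorghum/T1 17 > Sorghum/T2 9 > Peas/T2 7 > Maize/T2 2.
Peas/T1 (21): +50 — 80 left.
Maize T1 at 19: fill all 30 — 50 left.
50 remain; put them into Sorghum T1 at 17.
Total = 21×50 + 19×30 + 17×50 = 2470.

2470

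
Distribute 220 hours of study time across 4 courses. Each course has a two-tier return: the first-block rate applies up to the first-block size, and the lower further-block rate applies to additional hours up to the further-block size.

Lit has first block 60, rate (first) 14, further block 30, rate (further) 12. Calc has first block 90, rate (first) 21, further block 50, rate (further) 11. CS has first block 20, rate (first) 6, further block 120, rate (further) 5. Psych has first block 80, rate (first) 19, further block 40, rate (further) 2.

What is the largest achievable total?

4110

Treat each block as its own option and order by rate: Calc/first 21 > Psych/first 19 > Lit/first 14 > Lit/second 12 > Calc/second 11 > CS/first 6 > CS/second 5 > Psych/second 2.
Calc first at 21: fill all 90 — 130 left.
Psych first at 19: fill all 80 — 50 left.
Lit first at 14: only 50 left, fill 50.
Total = 21×90 + 19×80 + 14×50 = 4110.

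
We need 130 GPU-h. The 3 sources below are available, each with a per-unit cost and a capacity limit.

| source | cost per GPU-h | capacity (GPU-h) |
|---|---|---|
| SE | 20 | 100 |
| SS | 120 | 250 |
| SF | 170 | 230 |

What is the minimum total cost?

Cheapest first:
SE at 20: take all 100 GPU-h → 30 still needed.
SS (120): take the remaining 30 → done.
SF: unused.
Cost = 100×20 + 30×120 = 5600.

5600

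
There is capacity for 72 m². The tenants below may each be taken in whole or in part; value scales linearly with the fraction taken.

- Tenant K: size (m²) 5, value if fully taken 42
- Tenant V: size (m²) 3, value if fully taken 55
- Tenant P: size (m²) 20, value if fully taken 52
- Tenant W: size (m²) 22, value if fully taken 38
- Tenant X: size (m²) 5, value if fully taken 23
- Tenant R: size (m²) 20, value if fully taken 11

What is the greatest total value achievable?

219.35

Rank by value-to-size ratio: Tenant V 55/3≈18.3, Tenant K 42/5≈8.4, Tenant X 23/5≈4.6, Tenant P 52/20≈2.6, Tenant W 38/22≈1.73, Tenant R 11/20≈0.55.
Take all of Tenant V (3 m², value 55) ; 69 m² left.
All 5 m² of Tenant K fit (value 42) ; 64 remain.
Take all of Tenant X (5 m², value 23) ; 59 m² left.
Tenant P: take in full, 20 m² for value 52 ; 39 left.
Take all of Tenant W (22 m², value 38) ; 17 m² left.
Only 17 m² remain; take 17/20 of Tenant R for value 11×17/20 = 9.35.
Total value = 219.35.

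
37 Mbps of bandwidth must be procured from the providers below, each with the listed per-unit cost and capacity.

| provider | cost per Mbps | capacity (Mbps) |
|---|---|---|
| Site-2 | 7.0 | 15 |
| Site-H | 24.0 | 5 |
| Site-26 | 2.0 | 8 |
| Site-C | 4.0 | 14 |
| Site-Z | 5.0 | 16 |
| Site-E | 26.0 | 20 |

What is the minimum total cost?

147

Cheapest first:
Site-26 (2.0): use full 8 — 29 Mbps to go.
Take 14 from Site-C at 4.0 — need 15 more.
Site-Z at 5.0: take 15 of its 16 — requirement met.
Site-2, Site-H, Site-E: unused.
Cost = 8×2.0 + 14×4.0 + 15×5.0 = 147.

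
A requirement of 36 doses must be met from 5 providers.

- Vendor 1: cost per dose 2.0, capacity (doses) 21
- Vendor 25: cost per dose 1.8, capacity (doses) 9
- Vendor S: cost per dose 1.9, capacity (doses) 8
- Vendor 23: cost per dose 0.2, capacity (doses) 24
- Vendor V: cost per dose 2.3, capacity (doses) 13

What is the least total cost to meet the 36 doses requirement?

Cheapest first:
Take 24 from Vendor 23 at 0.2 → need 12 more.
Vendor 25 (1.8): use full 9 → 3 doses to go.
Vendor S at 1.9: take 3 of its 8 → requirement met.
Vendor 1, Vendor V: unused.
Cost = 24×0.2 + 9×1.8 + 3×1.9 = 26.7.

26.7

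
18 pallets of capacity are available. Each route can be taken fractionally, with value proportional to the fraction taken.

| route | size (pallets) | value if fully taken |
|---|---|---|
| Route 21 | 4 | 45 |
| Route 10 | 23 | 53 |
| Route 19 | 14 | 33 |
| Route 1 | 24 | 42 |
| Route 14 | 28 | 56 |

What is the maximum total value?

Best value per unit of size first: Route 21 45/4≈11.2, Route 19 33/14≈2.36, Route 10 53/23≈2.3, Route 14 56/28≈2, Route 1 42/24≈1.75.
Route 21: take in full, 4 pallets for value 45 — 14 left.
Route 19: take in full, 14 pallets for value 33 — 0 left.
Total value = 78.

78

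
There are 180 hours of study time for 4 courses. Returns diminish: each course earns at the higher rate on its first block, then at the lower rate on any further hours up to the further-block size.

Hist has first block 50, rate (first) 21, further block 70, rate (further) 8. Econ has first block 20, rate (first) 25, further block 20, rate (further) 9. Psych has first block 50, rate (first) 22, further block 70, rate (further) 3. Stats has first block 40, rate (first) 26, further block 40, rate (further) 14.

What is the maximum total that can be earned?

Order all 8 blocks by rate: Stats/first 26 > Econ/first 25 > Psych/first 22 > Hist/first 21 > Stats/second 14 > Econ/second 9 > Hist/second 8 > Psych/second 3.
Stats first at 26: fill all 40 — 140 left.
Econ first at 25: fill all 20 — 120 left.
Psych first at 22: fill all 50 — 70 left.
Fill Hist first block (50 at 21) — 20 left.
20 remain; put them into Stats second at 14.
Total = 26×40 + 25×20 + 22×50 + 21×50 + 14×20 = 3970.

3970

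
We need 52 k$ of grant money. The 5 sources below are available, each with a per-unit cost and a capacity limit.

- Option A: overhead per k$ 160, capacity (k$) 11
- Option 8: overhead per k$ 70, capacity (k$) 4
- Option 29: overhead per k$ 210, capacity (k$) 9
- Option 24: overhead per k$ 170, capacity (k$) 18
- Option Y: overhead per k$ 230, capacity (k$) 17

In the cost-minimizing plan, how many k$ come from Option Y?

Cheapest first:
Option 8 at 70: take all 4 k$ → 48 still needed.
Option A (160): use full 11 → 37 k$ to go.
Take 18 from Option 24 at 170 → need 19 more.
Option 29 at 210: take all 9 k$ → 10 still needed.
Option Y at 230: take 10 of its 17 → requirement met.

10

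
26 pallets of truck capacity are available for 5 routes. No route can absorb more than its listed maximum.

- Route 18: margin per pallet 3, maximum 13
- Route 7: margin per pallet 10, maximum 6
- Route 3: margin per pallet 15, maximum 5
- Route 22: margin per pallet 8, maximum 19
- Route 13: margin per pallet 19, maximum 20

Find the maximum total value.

465

Rank by margin per pallet: Route 13 19 > Route 3 15 > Route 7 10 > Route 22 8 > Route 18 3.
Route 13: +20 to 20 (cap) — 6 left.
Route 3 takes 5 to reach its cap of 5 — 1 left.
Route 7: +1 (room for 6) → 1. Pool exhausted.
Total = 10×1 + 15×5 + 19×20 = 465.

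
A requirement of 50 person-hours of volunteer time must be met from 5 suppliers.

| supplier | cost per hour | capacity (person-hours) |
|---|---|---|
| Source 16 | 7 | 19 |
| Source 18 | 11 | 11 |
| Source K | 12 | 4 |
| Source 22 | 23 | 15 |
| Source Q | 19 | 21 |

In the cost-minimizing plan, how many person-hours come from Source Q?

Fill from the cheapest supplier first.
Source 16 at 7: take all 19 person-hours → 31 still needed.
Take 11 from Source 18 at 11 → need 20 more.
Source K at 12: take all 4 person-hours → 16 still needed.
Take 16 from Source Q at 19 to finish.
Source 22: unused.

16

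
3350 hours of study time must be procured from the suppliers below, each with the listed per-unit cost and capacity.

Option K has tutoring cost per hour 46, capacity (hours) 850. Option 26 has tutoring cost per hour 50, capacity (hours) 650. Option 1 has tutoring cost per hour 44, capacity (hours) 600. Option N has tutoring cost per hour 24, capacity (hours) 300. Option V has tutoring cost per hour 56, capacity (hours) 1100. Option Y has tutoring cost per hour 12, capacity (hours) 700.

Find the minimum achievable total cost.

Use suppliers in increasing cost order.
Option Y (12): use full 700 ; 2650 hours to go.
Take 300 from Option N at 24 ; need 2350 more.
Take 600 from Option 1 at 44 ; need 1750 more.
Take 850 from Option K at 46 ; need 900 more.
Option 26 at 50: take all 650 hours ; 250 still needed.
Option V (56): take the remaining 250 ; done.
Cost = 700×12 + 300×24 + 600×44 + 850×46 + 650×50 + 250×56 = 127600.

127600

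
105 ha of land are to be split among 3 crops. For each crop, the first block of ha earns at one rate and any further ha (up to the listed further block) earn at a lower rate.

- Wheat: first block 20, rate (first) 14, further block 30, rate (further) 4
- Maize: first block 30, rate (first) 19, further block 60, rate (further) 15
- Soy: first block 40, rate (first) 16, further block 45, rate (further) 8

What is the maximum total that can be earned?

Order all 6 blocks by rate: Maize/tier1 19 > Soy/tier1 16 > Maize/tier2 15 > Wheat/tier1 14 > Soy/tier2 8 > Wheat/tier2 4.
Fill Maize tier1 block (30 at 19) → 75 left.
Fill Soy tier1 block (40 at 16) → 35 left.
Maize/tier2: +35 of 60 at 15; pool empty.
Total = 19×30 + 16×40 + 15×35 = 1735.

1735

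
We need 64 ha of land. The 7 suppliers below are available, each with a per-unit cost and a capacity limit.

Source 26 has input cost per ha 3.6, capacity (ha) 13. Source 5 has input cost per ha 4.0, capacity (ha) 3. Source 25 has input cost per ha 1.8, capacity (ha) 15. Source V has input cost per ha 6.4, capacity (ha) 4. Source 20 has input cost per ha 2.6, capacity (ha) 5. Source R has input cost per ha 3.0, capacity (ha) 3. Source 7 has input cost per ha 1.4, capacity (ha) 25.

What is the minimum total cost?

Cheapest first:
Source 7 at 1.4: take all 25 ha ; 39 still needed.
Source 25 (1.8): use full 15 ; 24 ha to go.
Take 5 from Source 20 at 2.6 ; need 19 more.
Source R (3.0): use full 3 ; 16 ha to go.
Take 13 from Source 26 at 3.6 ; need 3 more.
Source 5 at 4.0: take all 3 ha ; 0 still needed.
Source V: unused.
Cost = 25×1.4 + 15×1.8 + 5×2.6 + 3×3.0 + 13×3.6 + 3×4.0 = 142.8.

142.8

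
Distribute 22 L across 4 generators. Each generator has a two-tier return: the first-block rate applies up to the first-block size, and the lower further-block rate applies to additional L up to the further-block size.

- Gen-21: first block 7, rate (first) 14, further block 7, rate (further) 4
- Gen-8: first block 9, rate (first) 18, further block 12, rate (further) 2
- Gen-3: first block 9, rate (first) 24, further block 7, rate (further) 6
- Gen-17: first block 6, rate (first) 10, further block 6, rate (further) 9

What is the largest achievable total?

Rank every tier by rate: Gen-3/T1 24 > Gen-8/T1 18 > Gen-21/T1 14 > Gen-17/T1 10 > Gen-17/T2 9 > Gen-3/T2 6 > Gen-21/T2 4 > Gen-8/T2 2.
Gen-3/T1 (24): +9 → 13 left.
Gen-8 T1 at 18: fill all 9 → 4 left.
4 remain; put them into Gen-21 T1 at 14.
Total = 24×9 + 18×9 + 14×4 = 434.

434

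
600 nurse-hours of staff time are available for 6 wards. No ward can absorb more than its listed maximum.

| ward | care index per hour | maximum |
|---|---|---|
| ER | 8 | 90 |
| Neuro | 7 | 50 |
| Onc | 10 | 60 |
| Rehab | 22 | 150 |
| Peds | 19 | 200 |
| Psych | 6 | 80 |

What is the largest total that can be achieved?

Rank by care index per hour: Rehab 22 > Peds 19 > Onc 10 > ER 8 > Neuro 7 > Psych 6.
Rehab: +150 to 150 (cap) ; 450 left.
Peds takes 200 to reach its cap of 200 ; 250 left.
Onc takes 60 to reach its cap of 60 ; 190 left.
Give ER 90 to hit its cap of 90 ; 100 left.
Neuro: +50 to 50 (cap) ; 50 left.
Psych has room for 80 but only 50 remain, so it gets 50.
Total = 8×90 + 7×50 + 10×60 + 22×150 + 19×200 + 6×50 = 9070.

9070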